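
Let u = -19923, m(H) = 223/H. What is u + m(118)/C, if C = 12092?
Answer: -28427251865/1426856 ≈ -19923.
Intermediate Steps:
u + m(118)/C = -19923 + (223/118)/12092 = -19923 + (223*(1/118))*(1/12092) = -19923 + (223/118)*(1/12092) = -19923 + 223/1426856 = -28427251865/1426856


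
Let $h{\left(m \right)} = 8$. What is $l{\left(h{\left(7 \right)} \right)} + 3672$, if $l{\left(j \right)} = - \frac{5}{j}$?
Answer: $\frac{29371}{8} \approx 3671.4$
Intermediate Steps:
$l{\left(h{\left(7 \right)} \right)} + 3672 = - \frac{5}{8} + 3672 = \frac{29371}{8}$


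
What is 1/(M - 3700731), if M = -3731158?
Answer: -1/7431889 ≈ -1.3456e-7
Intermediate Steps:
1/(M - 3700731) = 1/(-3731158 - 3700731) = 1/(-7431889) = -1/7431889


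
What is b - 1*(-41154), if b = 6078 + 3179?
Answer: 50411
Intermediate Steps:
b = 9257
b - 1*(-41154) = 9257 - 1*(-41154) = 9257 + 41154 = 50411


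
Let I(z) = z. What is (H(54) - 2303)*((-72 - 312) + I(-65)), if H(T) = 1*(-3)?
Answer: 1035394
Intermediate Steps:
H(T) = -3
(H(54) - 2303)*((-72 - 312) + I(-65)) = (-3 - 2303)*((-72 - 312) - 65) = -2306*(-384 - 65) = -2306*(-449) = 1035394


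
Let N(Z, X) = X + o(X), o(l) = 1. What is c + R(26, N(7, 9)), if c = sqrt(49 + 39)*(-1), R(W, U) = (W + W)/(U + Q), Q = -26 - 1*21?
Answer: -52/37 - 2*sqrt(22) ≈ -10.786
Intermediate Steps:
Q = -47 (Q = -26 - 21 = -47)
N(Z, X) = 1 + X (N(Z, X) = X + 1 = 1 + X)
R(W, U) = 2*W/(-47 + U) (R(W, U) = (W + W)/(U - 47) = (2*W)/(-47 + U) = 2*W/(-47 + U))
c = -2*sqrt(22) (c = sqrt(88)*(-1) = (2*sqrt(22))*(-1) = -2*sqrt(22) ≈ -9.3808)
c + R(26, N(7, 9)) = -2*sqrt(22) + 2*26/(-47 + (1 + 9)) = -2*sqrt(22) + 2*26/(-47 + 10) = -2*sqrt(22) + 2*26/(-37) = -2*sqrt(22) + 2*26*(-1/37) = -2*sqrt(22) - 52/37 = -52/37 - 2*sqrt(22)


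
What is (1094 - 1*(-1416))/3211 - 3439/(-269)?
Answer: 11717819/863759 ≈ 13.566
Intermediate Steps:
(1094 - 1*(-1416))/3211 - 3439/(-269) = (1094 + 1416)*(1/3211) - 3439*(-1/269) = 2510*(1/3211) + 3439/269 = 2510/3211 + 3439/269 = 11717819/863759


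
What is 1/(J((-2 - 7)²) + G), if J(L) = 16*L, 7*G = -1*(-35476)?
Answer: 1/6364 ≈ 0.00015713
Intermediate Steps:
G = 5068 (G = (-1*(-35476))/7 = (⅐)*35476 = 5068)
1/(J((-2 - 7)²) + G) = 1/(16*(-2 - 7)² + 5068) = 1/(16*(-9)² + 5068) = 1/(16*81 + 5068) = 1/(1296 + 5068) = 1/6364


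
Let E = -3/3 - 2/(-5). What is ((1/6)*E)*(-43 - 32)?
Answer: 15/2 ≈ 7.5000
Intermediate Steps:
E = -3/5 (E = -3*1/3 - 2*(-1/5) = -1 + 2/5 = -3/5 ≈ -0.60000)
((1/6)*E)*(-43 - 32) = ((1/6)*(-3/5))*(-43 - 32) = ((1*(1/6))*(-3/5))*(-75) = ((1/6)*(-3/5))*(-75) = -1/10*(-75) = 15/2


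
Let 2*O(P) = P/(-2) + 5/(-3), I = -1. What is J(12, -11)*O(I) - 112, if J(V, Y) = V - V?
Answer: -112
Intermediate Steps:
J(V, Y) = 0
O(P) = -⅚ - P/4 (O(P) = (P/(-2) + 5/(-3))/2 = (P*(-½) + 5*(-⅓))/2 = (-P/2 - 5/3)/2 = (-5/3 - P/2)/2 = -⅚ - P/4)
J(12, -11)*O(I) - 112 = 0*(-⅚ - ¼*(-1)) - 112 = 0*(-⅚ + ¼) - 112 = 0*(-7/12) - 112 = 0 - 112 = -112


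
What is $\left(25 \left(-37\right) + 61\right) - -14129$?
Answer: $13265$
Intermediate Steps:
$\left(25 \left(-37\right) + 61\right) - -14129 = \left(-925 + 61\right) + 14129 = -864 + 14129 = 13265$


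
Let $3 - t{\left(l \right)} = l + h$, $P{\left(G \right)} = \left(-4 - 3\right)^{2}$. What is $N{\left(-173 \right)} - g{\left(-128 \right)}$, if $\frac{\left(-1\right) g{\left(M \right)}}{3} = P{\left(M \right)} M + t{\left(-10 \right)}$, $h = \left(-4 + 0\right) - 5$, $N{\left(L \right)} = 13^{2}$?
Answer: $-18581$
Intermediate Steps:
$N{\left(L \right)} = 169$
$P{\left(G \right)} = 49$ ($P{\left(G \right)} = \left(-7\right)^{2} = 49$)
$h = -9$ ($h = -4 - 5 = -9$)
$t{\left(l \right)} = 12 - l$ ($t{\left(l \right)} = 3 - \left(l - 9\right) = 3 - \left(-9 + l\right) = 12 - l$)
$g{\left(M \right)} = -66 - 147 M$ ($g{\left(M \right)} = - 3 \left(49 M + \left(12 - -10\right)\right) = - 3 \left(49 M + \left(12 + 10\right)\right) = - 3 \left(49 M + 22\right) = - 3 \left(22 + 49 M\right) = -66 - 147 M$)
$N{\left(-173 \right)} - g{\left(-128 \right)} = 169 - \left(-66 - -18816\right) = 169 - \left(-66 + 18816\right) = 169 - 18750 = -18581$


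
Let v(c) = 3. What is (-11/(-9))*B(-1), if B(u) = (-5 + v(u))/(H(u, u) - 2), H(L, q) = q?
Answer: 22/27 ≈ 0.81481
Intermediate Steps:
B(u) = -2/(-2 + u) (B(u) = (-5 + 3)/(u - 2) = -2/(-2 + u))
(-11/(-9))*B(-1) = (-11/(-9))*(-2/(-2 - 1)) = (-11*(-⅑))*(-2/(-3)) = 11*(-2*(-⅓))/9 = (11/9)*(⅔) = 22/27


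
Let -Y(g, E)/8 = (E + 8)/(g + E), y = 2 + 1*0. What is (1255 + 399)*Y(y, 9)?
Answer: -224944/11 ≈ -20449.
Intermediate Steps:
y = 2 (y = 2 + 0 = 2)
Y(g, E) = -8*(8 + E)/(E + g) (Y(g, E) = -8*(E + 8)/(g + E) = -8*(8 + E)/(E + g))
(1255 + 399)*Y(y, 9) = (1255 + 399)*(8*(-8 - 1*9)/(9 + 2)) = 1654*(8*(-8 - 9)/11) = 1654*(8*(1/11)*(-17)) = 1654*(-136/11) = -224944/11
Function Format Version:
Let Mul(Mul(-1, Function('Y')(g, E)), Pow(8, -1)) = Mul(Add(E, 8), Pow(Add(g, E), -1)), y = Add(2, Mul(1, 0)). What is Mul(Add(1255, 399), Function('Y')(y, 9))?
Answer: Rational(-224944, 11) ≈ -20449.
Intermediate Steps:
y = 2 (y = Add(2, 0) = 2)
Function('Y')(g, E) = Mul(-8, Pow(Add(E, g), -1), Add(8, E)) (Function('Y')(g, E) = Mul(-8, Mul(Add(E, 8), Pow(Add(g, E), -1))) = Mul(-8, Mul(Add(8, E), Pow(Add(E, g), -1))) = Mul(-8, Mul(Pow(Add(E, g), -1), Add(8, E))) = Mul(-8, Pow(Add(E, g), -1), Add(8, E)))
Mul(Add(1255, 399), Function('Y')(y, 9)) = Mul(Add(1255, 399), Mul(8, Pow(Add(9, 2), -1), Add(-8, Mul(-1, 9)))) = Mul(1654, Mul(8, Pow(11, -1), Add(-8, -9))) = Mul(1654, Mul(8, Rational(1, 11), -17)) = Mul(1654, Rational(-136, 11)) = Rational(-224944, 11)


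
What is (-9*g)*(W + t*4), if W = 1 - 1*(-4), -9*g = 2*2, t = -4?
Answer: -44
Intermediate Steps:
g = -4/9 (g = -2*2/9 = -1/9*4 = -4/9 ≈ -0.44444)
W = 5 (W = 1 + 4 = 5)
(-9*g)*(W + t*4) = (-9*(-4/9))*(5 - 4*4) = 4*(5 - 16) = 4*(-11) = -44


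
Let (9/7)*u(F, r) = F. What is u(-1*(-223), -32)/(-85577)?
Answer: -1561/770193 ≈ -0.0020268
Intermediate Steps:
u(F, r) = 7*F/9
u(-1*(-223), -32)/(-85577) = (7*(-1*(-223))/9)/(-85577) = ((7/9)*223)*(-1/85577) = (1561/9)*(-1/85577) = -1561/770193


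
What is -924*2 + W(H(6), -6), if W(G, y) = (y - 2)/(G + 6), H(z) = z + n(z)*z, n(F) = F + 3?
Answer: -60988/33 ≈ -1848.1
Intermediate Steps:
n(F) = 3 + F
H(z) = z + z*(3 + z) (H(z) = z + (3 + z)*z = z + z*(3 + z))
W(G, y) = (-2 + y)/(6 + G)
-924*2 + W(H(6), -6) = -924*2 + (-2 - 6)/(6 + 6*(4 + 6)) = -33*56 - 8/(6 + 6*10) = -1848 - 8/(6 + 60) = -1848 - 8/66 = -1848 + (1/66)*(-8) = -1848 - 4/33 = -60988/33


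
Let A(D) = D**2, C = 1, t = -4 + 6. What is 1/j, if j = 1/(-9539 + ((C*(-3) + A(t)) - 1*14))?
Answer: -9552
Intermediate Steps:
t = 2
j = -1/9552 (j = 1/(-9539 + ((1*(-3) + 2**2) - 1*14)) = 1/(-9539 + ((-3 + 4) - 14)) = 1/(-9539 + (1 - 14)) = 1/(-9539 - 13) = 1/(-9552) = -1/9552 ≈ -0.00010469)
1/j = 1/(-1/9552) = -9552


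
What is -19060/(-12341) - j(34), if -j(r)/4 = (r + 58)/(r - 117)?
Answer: -2959508/1024303 ≈ -2.8893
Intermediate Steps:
j(r) = -4*(58 + r)/(-117 + r) (j(r) = -4*(r + 58)/(r - 117) = -4*(58 + r)/(-117 + r))
-19060/(-12341) - j(34) = -19060/(-12341) - 4*(-58 - 1*34)/(-117 + 34) = -19060*(-1/12341) - 4*(-58 - 34)/(-83) = 19060/12341 - 4*(-1)*(-92)/83 = 19060/12341 - 1*368/83 = 19060/12341 - 368/83 = -2959508/1024303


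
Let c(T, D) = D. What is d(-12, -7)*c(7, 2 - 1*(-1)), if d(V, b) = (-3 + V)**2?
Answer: 675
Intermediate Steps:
d(-12, -7)*c(7, 2 - 1*(-1)) = (-3 - 12)**2*(2 - 1*(-1)) = (-15)**2*(2 + 1) = 225*3 = 675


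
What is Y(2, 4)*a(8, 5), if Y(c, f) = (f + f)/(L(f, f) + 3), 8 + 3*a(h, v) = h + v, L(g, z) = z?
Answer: 40/21 ≈ 1.9048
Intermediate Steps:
a(h, v) = -8/3 + h/3 + v/3 (a(h, v) = -8/3 + (h + v)/3 = -8/3 + (h/3 + v/3) = -8/3 + h/3 + v/3)
Y(c, f) = 2*f/(3 + f) (Y(c, f) = (f + f)/(f + 3) = (2*f)/(3 + f) = 2*f/(3 + f))
Y(2, 4)*a(8, 5) = (2*4/(3 + 4))*(-8/3 + (⅓)*8 + (⅓)*5) = (2*4/7)*(-8/3 + 8/3 + 5/3) = (2*4*(⅐))*(5/3) = (8/7)*(5/3) = 40/21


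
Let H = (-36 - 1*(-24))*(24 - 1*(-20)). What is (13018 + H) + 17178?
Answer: 29668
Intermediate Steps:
H = -528 (H = (-36 + 24)*(24 + 20) = -12*44 = -528)
(13018 + H) + 17178 = (13018 - 528) + 17178 = 12490 + 17178 = 29668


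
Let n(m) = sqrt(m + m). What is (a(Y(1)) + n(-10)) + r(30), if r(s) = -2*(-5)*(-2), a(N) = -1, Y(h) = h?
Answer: -21 + 2*I*sqrt(5) ≈ -21.0 + 4.4721*I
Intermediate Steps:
n(m) = sqrt(2)*sqrt(m) (n(m) = sqrt(2*m) = sqrt(2)*sqrt(m))
r(s) = -20 (r(s) = 10*(-2) = -20)
(a(Y(1)) + n(-10)) + r(30) = (-1 + sqrt(2)*sqrt(-10)) - 20 = (-1 + sqrt(2)*(I*sqrt(10))) - 20 = (-1 + 2*I*sqrt(5)) - 20 = -21 + 2*I*sqrt(5)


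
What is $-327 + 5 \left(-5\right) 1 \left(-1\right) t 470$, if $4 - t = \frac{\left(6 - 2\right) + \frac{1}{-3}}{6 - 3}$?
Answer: $\frac{290807}{9} \approx 32312.0$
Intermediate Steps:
$t = \frac{25}{9}$ ($t = 4 - \frac{\left(6 - 2\right) + \frac{1}{-3}}{6 - 3} = 4 - \frac{\left(6 - 2\right) - \frac{1}{3}}{3} = 4 - \left(4 - \frac{1}{3}\right) \frac{1}{3} = 4 - \frac{11}{3} \cdot \frac{1}{3} = 4 - \frac{11}{9} = \frac{25}{9} \approx 2.7778$)
$-327 + 5 \left(-5\right) 1 \left(-1\right) t 470 = -327 + 5 \left(-5\right) 1 \left(-1\right) \frac{25}{9} \cdot 470 = -327 + - 25 \left(\left(-1\right) \frac{25}{9}\right) 470 = -327 + \left(-25\right) \left(- \frac{25}{9}\right) 470 = -327 + \frac{625}{9} \cdot 470 = -327 + \frac{293750}{9} = \frac{290807}{9}$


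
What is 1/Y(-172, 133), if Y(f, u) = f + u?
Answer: -1/39 ≈ -0.025641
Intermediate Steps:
1/Y(-172, 133) = 1/(-172 + 133) = 1/(-39) = -1/39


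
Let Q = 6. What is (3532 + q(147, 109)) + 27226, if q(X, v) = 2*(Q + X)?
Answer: 31064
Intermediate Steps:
q(X, v) = 12 + 2*X (q(X, v) = 2*(6 + X) = 12 + 2*X)
(3532 + q(147, 109)) + 27226 = (3532 + (12 + 2*147)) + 27226 = (3532 + (12 + 294)) + 27226 = (3532 + 306) + 27226 = 3838 + 27226 = 31064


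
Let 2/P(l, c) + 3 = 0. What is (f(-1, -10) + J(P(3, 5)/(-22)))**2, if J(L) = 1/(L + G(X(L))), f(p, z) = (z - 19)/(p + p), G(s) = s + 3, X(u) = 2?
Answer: 1488400/6889 ≈ 216.05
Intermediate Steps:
G(s) = 3 + s
P(l, c) = -2/3 (P(l, c) = 2/(-3 + 0) = 2/(-3) = 2*(-1/3) = -2/3)
f(p, z) = (-19 + z)/(2*p) (f(p, z) = (-19 + z)/((2*p)) = (-19 + z)*(1/(2*p)) = (-19 + z)/(2*p))
J(L) = 1/(5 + L) (J(L) = 1/(L + (3 + 2)) = 1/(L + 5) = 1/(5 + L))
(f(-1, -10) + J(P(3, 5)/(-22)))**2 = ((1/2)*(-19 - 10)/(-1) + 1/(5 - 2/3/(-22)))**2 = ((1/2)*(-1)*(-29) + 1/(5 - 2/3*(-1/22)))**2 = (29/2 + 1/(5 + 1/33))**2 = (29/2 + 1/(166/33))**2 = (29/2 + 33/166)**2 = (1220/83)**2 = 1488400/6889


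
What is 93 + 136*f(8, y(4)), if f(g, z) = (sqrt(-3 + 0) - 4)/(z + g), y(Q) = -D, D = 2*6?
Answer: 229 - 34*I*sqrt(3) ≈ 229.0 - 58.89*I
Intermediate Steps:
D = 12
y(Q) = -12 (y(Q) = -1*12 = -12)
f(g, z) = (-4 + I*sqrt(3))/(g + z) (f(g, z) = (sqrt(-3) - 4)/(g + z) = (I*sqrt(3) - 4)/(g + z) = (-4 + I*sqrt(3))/(g + z))
93 + 136*f(8, y(4)) = 93 + 136*((-4 + I*sqrt(3))/(8 - 12)) = 93 + 136*((-4 + I*sqrt(3))/(-4)) = 93 + 136*(-(-4 + I*sqrt(3))/4) = 93 + 136*(1 - I*sqrt(3)/4) = 93 + (136 - 34*I*sqrt(3)) = 229 - 34*I*sqrt(3)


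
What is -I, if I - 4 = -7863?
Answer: 7859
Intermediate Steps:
I = -7859 (I = 4 - 7863 = -7859)
-I = -1*(-7859) = 7859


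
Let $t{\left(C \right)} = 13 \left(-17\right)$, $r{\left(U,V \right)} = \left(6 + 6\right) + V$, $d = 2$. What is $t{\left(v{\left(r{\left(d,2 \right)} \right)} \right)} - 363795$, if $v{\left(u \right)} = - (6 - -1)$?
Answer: $-364016$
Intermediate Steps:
$r{\left(U,V \right)} = 12 + V$
$v{\left(u \right)} = -7$ ($v{\left(u \right)} = - (6 + 1) = \left(-1\right) 7 = -7$)
$t{\left(C \right)} = -221$
$t{\left(v{\left(r{\left(d,2 \right)} \right)} \right)} - 363795 = -221 - 363795 = -364016$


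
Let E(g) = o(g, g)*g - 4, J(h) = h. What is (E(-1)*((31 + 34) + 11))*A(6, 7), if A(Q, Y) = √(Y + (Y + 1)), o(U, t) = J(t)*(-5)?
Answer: -684*√15 ≈ -2649.1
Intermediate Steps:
o(U, t) = -5*t (o(U, t) = t*(-5) = -5*t)
A(Q, Y) = √(1 + 2*Y) (A(Q, Y) = √(Y + (1 + Y)) = √(1 + 2*Y))
E(g) = -4 - 5*g² (E(g) = (-5*g)*g - 4 = -5*g² - 4 = -4 - 5*g²)
(E(-1)*((31 + 34) + 11))*A(6, 7) = ((-4 - 5*(-1)²)*((31 + 34) + 11))*√(1 + 2*7) = ((-4 - 5*1)*(65 + 11))*√(1 + 14) = ((-4 - 5)*76)*√15 = (-9*76)*√15 = -684*√15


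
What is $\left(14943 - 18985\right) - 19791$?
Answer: $-23833$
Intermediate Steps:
$\left(14943 - 18985\right) - 19791 = -4042 - 19791 = -23833$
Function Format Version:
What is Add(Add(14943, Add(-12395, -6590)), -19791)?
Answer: -23833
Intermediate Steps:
Add(Add(14943, Add(-12395, -6590)), -19791) = Add(Add(14943, -18985), -19791) = Add(-4042, -19791) = -23833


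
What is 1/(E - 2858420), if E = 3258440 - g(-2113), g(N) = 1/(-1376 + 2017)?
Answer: 641/256412819 ≈ 2.4999e-6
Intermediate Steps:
g(N) = 1/641
E = 2088660039/641 (E = 3258440 - 1*1/641 = 3258440 - 1/641 = 2088660039/641 ≈ 3.2584e+6)
1/(E - 2858420) = 1/(2088660039/641 - 2858420) = 1/(256412819/641) = 641/256412819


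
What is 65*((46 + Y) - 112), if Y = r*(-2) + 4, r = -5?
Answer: -3380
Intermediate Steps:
Y = 14 (Y = -5*(-2) + 4 = 10 + 4 = 14)
65*((46 + Y) - 112) = 65*((46 + 14) - 112) = 65*(60 - 112) = 65*(-52) = -3380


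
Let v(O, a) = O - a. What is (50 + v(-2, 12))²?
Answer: 1296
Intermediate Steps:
(50 + v(-2, 12))² = (50 + (-2 - 1*12))² = (50 + (-2 - 12))² = (50 - 14)² = 36² = 1296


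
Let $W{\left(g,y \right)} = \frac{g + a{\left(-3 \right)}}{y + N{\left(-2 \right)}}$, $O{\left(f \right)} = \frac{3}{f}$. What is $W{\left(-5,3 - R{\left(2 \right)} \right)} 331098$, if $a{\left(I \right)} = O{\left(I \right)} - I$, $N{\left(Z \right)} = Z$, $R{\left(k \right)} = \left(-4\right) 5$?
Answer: $- \frac{331098}{7} \approx -47300.0$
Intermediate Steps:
$R{\left(k \right)} = -20$
$a{\left(I \right)} = - I + \frac{3}{I}$ ($a{\left(I \right)} = \frac{3}{I} - I = - I + \frac{3}{I}$)
$W{\left(g,y \right)} = \frac{2 + g}{-2 + y}$ ($W{\left(g,y \right)} = \frac{g + \left(\left(-1\right) \left(-3\right) + \frac{3}{-3}\right)}{y - 2} = \frac{g + \left(3 + 3 \left(- \frac{1}{3}\right)\right)}{-2 + y} = \frac{g + \left(3 - 1\right)}{-2 + y} = \frac{g + 2}{-2 + y} = \frac{2 + g}{-2 + y}$)
$W{\left(-5,3 - R{\left(2 \right)} \right)} 331098 = \frac{2 - 5}{-2 + \left(3 - -20\right)} 331098 = \frac{1}{-2 + \left(3 + 20\right)} \left(-3\right) 331098 = \frac{1}{-2 + 23} \left(-3\right) 331098 = \frac{1}{21} \left(-3\right) 331098 = \left(- \frac{1}{7}\right) 331098 = - \frac{331098}{7}$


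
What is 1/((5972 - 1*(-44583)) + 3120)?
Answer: 1/53675 ≈ 1.8631e-5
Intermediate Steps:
1/((5972 - 1*(-44583)) + 3120) = 1/((5972 + 44583) + 3120) = 1/(50555 + 3120) = 1/53675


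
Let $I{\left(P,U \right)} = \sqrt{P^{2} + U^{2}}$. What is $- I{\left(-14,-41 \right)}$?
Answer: $- \sqrt{1877} \approx -43.324$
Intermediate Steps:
$- I{\left(-14,-41 \right)} = - \sqrt{\left(-14\right)^{2} + \left(-41\right)^{2}} = - \sqrt{196 + 1681} = - \sqrt{1877}$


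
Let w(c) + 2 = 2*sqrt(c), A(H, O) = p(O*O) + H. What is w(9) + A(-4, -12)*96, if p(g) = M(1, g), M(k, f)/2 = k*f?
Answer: 27268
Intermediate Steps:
M(k, f) = 2*f*k (M(k, f) = 2*(k*f) = 2*(f*k) = 2*f*k)
p(g) = 2*g (p(g) = 2*g*1 = 2*g)
A(H, O) = H + 2*O**2 (A(H, O) = 2*(O*O) + H = 2*O**2 + H = H + 2*O**2)
w(c) = -2 + 2*sqrt(c)
w(9) + A(-4, -12)*96 = (-2 + 2*sqrt(9)) + (-4 + 2*(-12)**2)*96 = (-2 + 2*3) + (-4 + 2*144)*96 = (-2 + 6) + (-4 + 288)*96 = 4 + 284*96 = 4 + 27264 = 27268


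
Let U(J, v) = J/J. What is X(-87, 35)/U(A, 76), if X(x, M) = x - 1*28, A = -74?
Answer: -115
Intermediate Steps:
X(x, M) = -28 + x (X(x, M) = x - 28 = -28 + x)
U(J, v) = 1
X(-87, 35)/U(A, 76) = (-28 - 87)/1 = -115*1 = -115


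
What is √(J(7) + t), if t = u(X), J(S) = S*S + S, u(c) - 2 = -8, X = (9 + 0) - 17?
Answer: 5*√2 ≈ 7.0711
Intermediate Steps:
X = -8 (X = 9 - 17 = -8)
u(c) = -6 (u(c) = 2 - 8 = -6)
J(S) = S + S² (J(S) = S² + S = S + S²)
t = -6
√(J(7) + t) = √(7*(1 + 7) - 6) = √(7*8 - 6) = √(56 - 6) = √50 = 5*√2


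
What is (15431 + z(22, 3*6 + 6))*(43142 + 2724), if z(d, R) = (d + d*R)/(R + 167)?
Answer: 135207051286/191 ≈ 7.0789e+8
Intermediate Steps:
z(d, R) = (d + R*d)/(167 + R)
(15431 + z(22, 3*6 + 6))*(43142 + 2724) = (15431 + 22*(1 + (3*6 + 6))/(167 + (3*6 + 6)))*(43142 + 2724) = (15431 + 22*(1 + (18 + 6))/(167 + (18 + 6)))*45866 = (15431 + 22*(1 + 24)/(167 + 24))*45866 = (15431 + 22*25/191)*45866 = (15431 + 22*(1/191)*25)*45866 = (15431 + 550/191)*45866 = (2947871/191)*45866 = 135207051286/191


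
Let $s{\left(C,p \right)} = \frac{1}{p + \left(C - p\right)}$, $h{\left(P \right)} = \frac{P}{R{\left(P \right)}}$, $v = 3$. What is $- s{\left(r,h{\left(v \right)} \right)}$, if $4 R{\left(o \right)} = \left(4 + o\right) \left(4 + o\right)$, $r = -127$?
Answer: $\frac{1}{127} \approx 0.007874$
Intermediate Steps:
$R{\left(o \right)} = \frac{\left(4 + o\right)^{2}}{4}$ ($R{\left(o \right)} = \frac{\left(4 + o\right) \left(4 + o\right)}{4} = \frac{\left(4 + o\right)^{2}}{4}$)
$h{\left(P \right)} = \frac{4 P}{\left(4 + P\right)^{2}}$ ($h{\left(P \right)} = \frac{P}{\frac{1}{4} \left(4 + P\right)^{2}} = P \frac{4}{\left(4 + P\right)^{2}} = \frac{4 P}{\left(4 + P\right)^{2}}$)
$s{\left(C,p \right)} = \frac{1}{C}$
$- s{\left(r,h{\left(v \right)} \right)} = - \frac{1}{-127} = \left(-1\right) \left(- \frac{1}{127}\right) = \frac{1}{127}$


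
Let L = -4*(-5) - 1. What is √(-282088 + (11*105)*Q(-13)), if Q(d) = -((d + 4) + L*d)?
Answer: 2*√3398 ≈ 116.58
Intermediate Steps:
L = 19 (L = 20 - 1 = 19)
Q(d) = -4 - 20*d (Q(d) = -((d + 4) + 19*d) = -((4 + d) + 19*d) = -(4 + 20*d) = -4 - 20*d)
√(-282088 + (11*105)*Q(-13)) = √(-282088 + (11*105)*(-4 - 20*(-13))) = √(-282088 + 1155*(-4 + 260)) = √(-282088 + 1155*256) = √(-282088 + 295680) = √13592 = 2*√3398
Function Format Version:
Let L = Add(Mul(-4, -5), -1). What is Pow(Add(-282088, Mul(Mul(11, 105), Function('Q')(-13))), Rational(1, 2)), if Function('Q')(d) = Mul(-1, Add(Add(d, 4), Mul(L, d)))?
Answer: Mul(2, Pow(3398, Rational(1, 2))) ≈ 116.58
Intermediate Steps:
L = 19 (L = Add(20, -1) = 19)
Function('Q')(d) = Add(-4, Mul(-20, d)) (Function('Q')(d) = Mul(-1, Add(Add(d, 4), Mul(19, d))) = Mul(-1, Add(Add(4, d), Mul(19, d))) = Mul(-1, Add(4, Mul(20, d))) = Add(-4, Mul(-20, d)))
Pow(Add(-282088, Mul(Mul(11, 105), Function('Q')(-13))), Rational(1, 2)) = Pow(Add(-282088, Mul(Mul(11, 105), Add(-4, Mul(-20, -13)))), Rational(1, 2)) = Pow(Add(-282088, Mul(1155, Add(-4, 260))), Rational(1, 2)) = Pow(Add(-282088, Mul(1155, 256)), Rational(1, 2)) = Pow(Add(-282088, 295680), Rational(1, 2)) = Pow(13592, Rational(1, 2)) = Mul(2, Pow(3398, Rational(1, 2)))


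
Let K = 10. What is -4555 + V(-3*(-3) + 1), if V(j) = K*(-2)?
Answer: -4575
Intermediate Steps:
V(j) = -20 (V(j) = 10*(-2) = -20)
-4555 + V(-3*(-3) + 1) = -4555 - 20 = -4575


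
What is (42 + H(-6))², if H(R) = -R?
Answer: 2304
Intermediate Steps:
(42 + H(-6))² = (42 - 1*(-6))² = (42 + 6)² = 48² = 2304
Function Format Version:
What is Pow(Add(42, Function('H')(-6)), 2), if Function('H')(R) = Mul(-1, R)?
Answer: 2304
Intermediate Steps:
Pow(Add(42, Function('H')(-6)), 2) = Pow(Add(42, Mul(-1, -6)), 2) = Pow(Add(42, 6), 2) = Pow(48, 2) = 2304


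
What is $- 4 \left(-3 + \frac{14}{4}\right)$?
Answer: $-2$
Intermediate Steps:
$- 4 \left(-3 + \frac{14}{4}\right) = - 4 \left(-3 + 14 \cdot \frac{1}{4}\right) = - 4 \left(-3 + \frac{7}{2}\right) = \left(-4\right) \frac{1}{2} = -2$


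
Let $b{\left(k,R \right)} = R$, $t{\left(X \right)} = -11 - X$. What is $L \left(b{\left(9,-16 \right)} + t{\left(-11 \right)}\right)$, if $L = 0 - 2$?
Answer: $32$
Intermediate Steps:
$L = -2$ ($L = 0 - 2 = -2$)
$L \left(b{\left(9,-16 \right)} + t{\left(-11 \right)}\right) = - 2 \left(-16 - 0\right) = - 2 \left(-16 + \left(-11 + 11\right)\right) = - 2 \left(-16 + 0\right) = \left(-2\right) \left(-16\right) = 32$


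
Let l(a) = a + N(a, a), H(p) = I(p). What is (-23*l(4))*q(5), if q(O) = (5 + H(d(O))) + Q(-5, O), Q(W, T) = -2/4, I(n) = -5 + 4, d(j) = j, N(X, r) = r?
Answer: -644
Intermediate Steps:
I(n) = -1
H(p) = -1
Q(W, T) = -1/2 (Q(W, T) = -2*1/4 = -1/2)
q(O) = 7/2 (q(O) = (5 - 1) - 1/2 = 4 - 1/2 = 7/2)
l(a) = 2*a (l(a) = a + a = 2*a)
(-23*l(4))*q(5) = -46*4*(7/2) = -23*8*(7/2) = -184*7/2 = -644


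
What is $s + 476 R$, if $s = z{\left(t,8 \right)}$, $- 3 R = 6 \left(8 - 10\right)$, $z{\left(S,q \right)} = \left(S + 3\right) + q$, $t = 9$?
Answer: $1924$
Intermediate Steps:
$z{\left(S,q \right)} = 3 + S + q$ ($z{\left(S,q \right)} = \left(3 + S\right) + q = 3 + S + q$)
$R = 4$ ($R = - \frac{6 \left(8 - 10\right)}{3} = - \frac{6 \left(-2\right)}{3} = \left(- \frac{1}{3}\right) \left(-12\right) = 4$)
$s = 20$ ($s = 3 + 9 + 8 = 20$)
$s + 476 R = 20 + 476 \cdot 4 = 20 + 1904 = 1924$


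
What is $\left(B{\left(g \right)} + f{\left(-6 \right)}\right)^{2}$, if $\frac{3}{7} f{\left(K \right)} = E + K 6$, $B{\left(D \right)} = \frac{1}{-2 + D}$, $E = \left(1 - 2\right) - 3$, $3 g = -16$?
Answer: $\frac{38056561}{4356} \approx 8736.6$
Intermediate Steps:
$g = - \frac{16}{3}$ ($g = \frac{1}{3} \left(-16\right) = - \frac{16}{3} \approx -5.3333$)
$E = -4$ ($E = -1 - 3 = -4$)
$f{\left(K \right)} = - \frac{28}{3} + 14 K$ ($f{\left(K \right)} = \frac{7 \left(-4 + K 6\right)}{3} = \frac{7 \left(-4 + 6 K\right)}{3} = - \frac{28}{3} + 14 K$)
$\left(B{\left(g \right)} + f{\left(-6 \right)}\right)^{2} = \left(\frac{1}{-2 - \frac{16}{3}} + \left(- \frac{28}{3} + 14 \left(-6\right)\right)\right)^{2} = \left(\frac{1}{- \frac{22}{3}} - \frac{280}{3}\right)^{2} = \left(- \frac{3}{22} - \frac{280}{3}\right)^{2} = \left(- \frac{6169}{66}\right)^{2} = \frac{38056561}{4356}$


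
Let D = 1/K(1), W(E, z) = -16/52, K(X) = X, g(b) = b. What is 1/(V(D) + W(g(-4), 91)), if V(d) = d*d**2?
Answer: 13/9 ≈ 1.4444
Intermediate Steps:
W(E, z) = -4/13 (W(E, z) = -16*1/52 = -4/13)
D = 1 (D = 1/1 = 1)
V(d) = d**3
1/(V(D) + W(g(-4), 91)) = 1/(1**3 - 4/13) = 1/(1 - 4/13) = 1/(9/13) = 13/9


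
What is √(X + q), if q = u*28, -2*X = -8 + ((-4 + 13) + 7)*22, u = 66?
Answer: 2*√419 ≈ 40.939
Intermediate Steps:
X = -172 (X = -(-8 + ((-4 + 13) + 7)*22)/2 = -(-8 + (9 + 7)*22)/2 = -(-8 + 16*22)/2 = -(-8 + 352)/2 = -½*344 = -172)
q = 1848 (q = 66*28 = 1848)
√(X + q) = √(-172 + 1848) = √1676 = 2*√419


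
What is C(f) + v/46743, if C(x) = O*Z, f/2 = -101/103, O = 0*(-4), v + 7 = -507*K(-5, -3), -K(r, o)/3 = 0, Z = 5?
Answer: -7/46743 ≈ -0.00014976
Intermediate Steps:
K(r, o) = 0 (K(r, o) = -3*0 = 0)
v = -7 (v = -7 - 507*0 = -7 + 0 = -7)
O = 0
f = -202/103 (f = 2*(-101/103) = -202/103 ≈ -1.9612)
C(x) = 0 (C(x) = 0*5 = 0)
C(f) + v/46743 = 0 - 7/46743 = -7/46743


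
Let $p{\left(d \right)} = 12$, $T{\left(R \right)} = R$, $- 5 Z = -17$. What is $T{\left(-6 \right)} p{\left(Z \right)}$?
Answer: $-72$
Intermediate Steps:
$Z = \frac{17}{5}$ ($Z = \left(- \frac{1}{5}\right) \left(-17\right) = \frac{17}{5} \approx 3.4$)
$T{\left(-6 \right)} p{\left(Z \right)} = \left(-6\right) 12 = -72$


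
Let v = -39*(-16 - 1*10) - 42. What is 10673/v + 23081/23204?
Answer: 16880689/1409643 ≈ 11.975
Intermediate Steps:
v = 972 (v = -39*(-16 - 10) - 42 = -39*(-26) - 42 = 1014 - 42 = 972)
10673/v + 23081/23204 = 10673/972 + 23081/23204 = 16880689/1409643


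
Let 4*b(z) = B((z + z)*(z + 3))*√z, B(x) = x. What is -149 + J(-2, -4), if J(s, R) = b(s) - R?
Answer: -145 - I*√2 ≈ -145.0 - 1.4142*I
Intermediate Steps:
b(z) = z^(3/2)*(3 + z)/2 (b(z) = (((z + z)*(z + 3))*√z)/4 = (((2*z)*(3 + z))*√z)/4 = ((2*z*(3 + z))*√z)/4 = (2*z^(3/2)*(3 + z))/4 = z^(3/2)*(3 + z)/2)
J(s, R) = -R + s^(3/2)*(3 + s)/2 (J(s, R) = s^(3/2)*(3 + s)/2 - R = -R + s^(3/2)*(3 + s)/2)
-149 + J(-2, -4) = -149 + (-1*(-4) + (-2)^(3/2)*(3 - 2)/2) = -149 + (4 + (½)*(-2*I*√2)*1) = -149 + (4 - I*√2) = -145 - I*√2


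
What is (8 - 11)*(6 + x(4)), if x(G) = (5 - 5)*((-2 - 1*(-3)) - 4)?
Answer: -18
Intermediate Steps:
x(G) = 0 (x(G) = 0*((-2 + 3) - 4) = 0*(1 - 4) = 0*(-3) = 0)
(8 - 11)*(6 + x(4)) = (8 - 11)*(6 + 0) = -3*6 = -18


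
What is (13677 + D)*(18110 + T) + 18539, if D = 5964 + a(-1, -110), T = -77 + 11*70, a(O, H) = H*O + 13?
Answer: 371641031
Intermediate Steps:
a(O, H) = 13 + H*O
T = 693 (T = -77 + 770 = 693)
D = 6087 (D = 5964 + (13 - 110*(-1)) = 5964 + (13 + 110) = 5964 + 123 = 6087)
(13677 + D)*(18110 + T) + 18539 = (13677 + 6087)*(18110 + 693) + 18539 = 19764*18803 + 18539 = 371622492 + 18539 = 371641031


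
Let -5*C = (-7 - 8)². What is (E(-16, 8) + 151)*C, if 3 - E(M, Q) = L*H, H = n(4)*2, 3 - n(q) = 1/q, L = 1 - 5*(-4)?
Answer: -3465/2 ≈ -1732.5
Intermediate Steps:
L = 21 (L = 1 + 20 = 21)
n(q) = 3 - 1/q
H = 11/2 (H = (3 - 1/4)*2 = (3 - 1*¼)*2 = (3 - ¼)*2 = (11/4)*2 = 11/2 ≈ 5.5000)
E(M, Q) = -225/2 (E(M, Q) = 3 - 21*11/2 = 3 - 1*231/2 = 3 - 231/2 = -225/2)
C = -45 (C = -(-7 - 8)²/5 = -⅕*(-15)² = -⅕*225 = -45)
(E(-16, 8) + 151)*C = (-225/2 + 151)*(-45) = (77/2)*(-45) = -3465/2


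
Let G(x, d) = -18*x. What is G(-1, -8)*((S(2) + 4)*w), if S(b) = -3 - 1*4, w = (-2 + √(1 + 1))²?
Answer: -324 + 216*√2 ≈ -18.530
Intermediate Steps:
w = (-2 + √2)² ≈ 0.34315
S(b) = -7 (S(b) = -3 - 4 = -7)
G(-1, -8)*((S(2) + 4)*w) = (-18*(-1))*((-7 + 4)*(2 - √2)²) = 18*(-3*(2 - √2)²) = -54*(2 - √2)²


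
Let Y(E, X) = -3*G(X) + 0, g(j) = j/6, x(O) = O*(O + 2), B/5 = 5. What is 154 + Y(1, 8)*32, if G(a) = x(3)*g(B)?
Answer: -5846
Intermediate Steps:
B = 25 (B = 5*5 = 25)
x(O) = O*(2 + O)
g(j) = j/6 (g(j) = j*(⅙) = j/6)
G(a) = 125/2 (G(a) = (3*(2 + 3))*((⅙)*25) = (3*5)*(25/6) = 15*(25/6) = 125/2)
Y(E, X) = -375/2 (Y(E, X) = -3*125/2 + 0 = -375/2 + 0 = -375/2)
154 + Y(1, 8)*32 = 154 - 375/2*32 = 154 - 6000 = -5846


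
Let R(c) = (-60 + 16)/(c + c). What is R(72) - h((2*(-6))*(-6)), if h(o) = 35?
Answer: -1271/36 ≈ -35.306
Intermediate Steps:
R(c) = -22/c (R(c) = -44*1/(2*c) = -22/c)
R(72) - h((2*(-6))*(-6)) = -22/72 - 1*35 = -22*1/72 - 35 = -11/36 - 35 = -1271/36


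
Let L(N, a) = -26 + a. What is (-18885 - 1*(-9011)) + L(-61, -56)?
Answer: -9956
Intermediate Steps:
(-18885 - 1*(-9011)) + L(-61, -56) = (-18885 - 1*(-9011)) + (-26 - 56) = (-18885 + 9011) - 82 = -9874 - 82 = -9956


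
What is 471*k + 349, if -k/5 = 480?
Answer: -1130051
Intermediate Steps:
k = -2400 (k = -5*480 = -2400)
471*k + 349 = 471*(-2400) + 349 = -1130400 + 349 = -1130051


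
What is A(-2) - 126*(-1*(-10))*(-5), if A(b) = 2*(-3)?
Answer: 6294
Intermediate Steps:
A(b) = -6
A(-2) - 126*(-1*(-10))*(-5) = -6 - 126*(-1*(-10))*(-5) = -6 - 1260*(-5) = -6 - 126*(-50) = -6 + 6300 = 6294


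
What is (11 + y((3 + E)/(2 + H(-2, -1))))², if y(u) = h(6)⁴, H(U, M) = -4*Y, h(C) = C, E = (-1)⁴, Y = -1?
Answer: 1708249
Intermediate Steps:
E = 1
H(U, M) = 4 (H(U, M) = -4*(-1) = 4)
y(u) = 1296 (y(u) = 6⁴ = 1296)
(11 + y((3 + E)/(2 + H(-2, -1))))² = (11 + 1296)² = 1307² = 1708249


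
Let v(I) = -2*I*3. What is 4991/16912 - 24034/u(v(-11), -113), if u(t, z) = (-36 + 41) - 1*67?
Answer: 29055175/74896 ≈ 387.94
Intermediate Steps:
v(I) = -6*I
u(t, z) = -62 (u(t, z) = 5 - 67 = -62)
4991/16912 - 24034/u(v(-11), -113) = 4991/16912 - 24034/(-62) = 4991*(1/16912) - 24034*(-1/62) = 713/2416 + 12017/31 = 29055175/74896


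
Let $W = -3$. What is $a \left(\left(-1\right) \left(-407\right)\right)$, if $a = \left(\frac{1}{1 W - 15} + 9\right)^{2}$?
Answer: $\frac{10549847}{324} \approx 32561.0$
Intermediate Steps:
$a = \frac{25921}{324}$ ($a = \left(\frac{1}{1 \left(-3\right) - 15} + 9\right)^{2} = \left(\frac{1}{-3 - 15} + 9\right)^{2} = \left(\frac{1}{-18} + 9\right)^{2} = \left(- \frac{1}{18} + 9\right)^{2} = \left(\frac{161}{18}\right)^{2} = \frac{25921}{324} \approx 80.003$)
$a \left(\left(-1\right) \left(-407\right)\right) = \frac{25921 \left(\left(-1\right) \left(-407\right)\right)}{324} = \frac{25921}{324} \cdot 407 = \frac{10549847}{324}$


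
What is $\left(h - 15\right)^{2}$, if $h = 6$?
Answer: $81$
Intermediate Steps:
$\left(h - 15\right)^{2} = \left(6 - 15\right)^{2} = \left(-9\right)^{2} = 81$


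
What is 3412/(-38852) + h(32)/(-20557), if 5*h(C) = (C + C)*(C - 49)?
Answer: -77107861/998350705 ≈ -0.077235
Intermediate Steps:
h(C) = 2*C*(-49 + C)/5 (h(C) = ((C + C)*(C - 49))/5 = ((2*C)*(-49 + C))/5 = (2*C*(-49 + C))/5 = 2*C*(-49 + C)/5)
3412/(-38852) + h(32)/(-20557) = 3412/(-38852) + ((⅖)*32*(-49 + 32))/(-20557) = 3412*(-1/38852) + ((⅖)*32*(-17))*(-1/20557) = -853/9713 - 1088/5*(-1/20557) = -853/9713 + 1088/102785 = -77107861/998350705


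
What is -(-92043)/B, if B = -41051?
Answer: -92043/41051 ≈ -2.2422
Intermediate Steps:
-(-92043)/B = -(-92043)/(-41051) = -(-92043)*(-1)/41051 = -1*92043/41051 = -92043/41051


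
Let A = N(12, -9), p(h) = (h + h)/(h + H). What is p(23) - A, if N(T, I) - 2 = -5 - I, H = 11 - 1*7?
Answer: -116/27 ≈ -4.2963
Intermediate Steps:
H = 4 (H = 11 - 7 = 4)
N(T, I) = -3 - I (N(T, I) = 2 + (-5 - I) = -3 - I)
p(h) = 2*h/(4 + h) (p(h) = (h + h)/(h + 4) = (2*h)/(4 + h) = 2*h/(4 + h))
A = 6 (A = -3 - 1*(-9) = -3 + 9 = 6)
p(23) - A = 2*23/(4 + 23) - 1*6 = 2*23/27 - 6 = 2*23*(1/27) - 6 = 46/27 - 6 = -116/27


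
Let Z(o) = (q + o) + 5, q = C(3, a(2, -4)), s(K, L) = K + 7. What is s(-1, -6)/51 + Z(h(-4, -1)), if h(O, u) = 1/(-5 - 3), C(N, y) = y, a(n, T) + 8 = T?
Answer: -953/136 ≈ -7.0074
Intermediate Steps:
s(K, L) = 7 + K
a(n, T) = -8 + T
h(O, u) = -⅛ (h(O, u) = 1/(-8) = -⅛)
q = -12 (q = -8 - 4 = -12)
Z(o) = -7 + o (Z(o) = (-12 + o) + 5 = -7 + o)
s(-1, -6)/51 + Z(h(-4, -1)) = (7 - 1)/51 + (-7 - ⅛) = (1/51)*6 - 57/8 = 2/17 - 57/8 = -953/136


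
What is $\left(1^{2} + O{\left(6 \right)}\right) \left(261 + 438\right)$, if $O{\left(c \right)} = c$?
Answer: $4893$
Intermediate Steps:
$\left(1^{2} + O{\left(6 \right)}\right) \left(261 + 438\right) = \left(1^{2} + 6\right) \left(261 + 438\right) = \left(1 + 6\right) 699 = 7 \cdot 699 = 4893$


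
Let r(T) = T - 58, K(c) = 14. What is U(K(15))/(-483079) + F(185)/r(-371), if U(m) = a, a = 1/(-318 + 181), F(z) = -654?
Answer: 14427637557/9464000689 ≈ 1.5245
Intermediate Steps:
r(T) = -58 + T
a = -1/137 (a = 1/(-137) = -1/137 ≈ -0.0072993)
U(m) = -1/137
U(K(15))/(-483079) + F(185)/r(-371) = -1/137/(-483079) - 654/(-58 - 371) = -1/137*(-1/483079) - 654/(-429) = 1/66181823 - 654*(-1/429) = 1/66181823 + 218/143 = 14427637557/9464000689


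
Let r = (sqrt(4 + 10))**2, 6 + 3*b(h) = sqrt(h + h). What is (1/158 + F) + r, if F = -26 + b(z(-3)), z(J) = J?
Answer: -2211/158 + I*sqrt(6)/3 ≈ -13.994 + 0.8165*I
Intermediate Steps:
b(h) = -2 + sqrt(2)*sqrt(h)/3 (b(h) = -2 + sqrt(h + h)/3 = -2 + sqrt(2*h)/3 = -2 + (sqrt(2)*sqrt(h))/3 = -2 + sqrt(2)*sqrt(h)/3)
F = -28 + I*sqrt(6)/3 (F = -26 + (-2 + sqrt(2)*sqrt(-3)/3) = -26 + (-2 + sqrt(2)*(I*sqrt(3))/3) = -26 + (-2 + I*sqrt(6)/3) = -28 + I*sqrt(6)/3 ≈ -28.0 + 0.8165*I)
r = 14 (r = (sqrt(14))**2 = 14)
(1/158 + F) + r = (1/158 + (-28 + I*sqrt(6)/3)) + 14 = (-4423/158 + I*sqrt(6)/3) + 14 = -2211/158 + I*sqrt(6)/3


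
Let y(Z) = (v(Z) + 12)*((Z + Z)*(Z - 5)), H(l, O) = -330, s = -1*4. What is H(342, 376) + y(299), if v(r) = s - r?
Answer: -51161622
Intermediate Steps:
s = -4
v(r) = -4 - r
y(Z) = 2*Z*(-5 + Z)*(8 - Z) (y(Z) = ((-4 - Z) + 12)*((Z + Z)*(Z - 5)) = (8 - Z)*((2*Z)*(-5 + Z)) = (8 - Z)*(2*Z*(-5 + Z)) = 2*Z*(-5 + Z)*(8 - Z))
H(342, 376) + y(299) = -330 + 2*299*(-40 - 1*299² + 13*299) = -330 + 2*299*(-40 - 1*89401 + 3887) = -330 + 2*299*(-40 - 89401 + 3887) = -330 + 2*299*(-85554) = -330 - 51161292 = -51161622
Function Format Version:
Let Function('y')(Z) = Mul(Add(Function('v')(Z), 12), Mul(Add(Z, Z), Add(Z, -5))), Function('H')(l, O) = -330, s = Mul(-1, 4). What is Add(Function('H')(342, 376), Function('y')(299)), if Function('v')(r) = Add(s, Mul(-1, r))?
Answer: -51161622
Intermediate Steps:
s = -4
Function('v')(r) = Add(-4, Mul(-1, r))
Function('y')(Z) = Mul(2, Z, Add(-5, Z), Add(8, Mul(-1, Z))) (Function('y')(Z) = Mul(Add(Add(-4, Mul(-1, Z)), 12), Mul(Add(Z, Z), Add(Z, -5))) = Mul(Add(8, Mul(-1, Z)), Mul(Mul(2, Z), Add(-5, Z))) = Mul(Add(8, Mul(-1, Z)), Mul(2, Z, Add(-5, Z))) = Mul(2, Z, Add(-5, Z), Add(8, Mul(-1, Z))))
Add(Function('H')(342, 376), Function('y')(299)) = Add(-330, Mul(2, 299, Add(-40, Mul(-1, Pow(299, 2)), Mul(13, 299)))) = Add(-330, Mul(2, 299, Add(-40, Mul(-1, 89401), 3887))) = Add(-330, Mul(2, 299, Add(-40, -89401, 3887))) = Add(-330, Mul(2, 299, -85554)) = Add(-330, -51161292) = -51161622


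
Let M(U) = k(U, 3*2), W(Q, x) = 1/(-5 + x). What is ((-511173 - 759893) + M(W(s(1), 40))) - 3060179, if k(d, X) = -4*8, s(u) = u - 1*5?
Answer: -4331277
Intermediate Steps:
s(u) = -5 + u (s(u) = u - 5 = -5 + u)
k(d, X) = -32
M(U) = -32
((-511173 - 759893) + M(W(s(1), 40))) - 3060179 = ((-511173 - 759893) - 32) - 3060179 = (-1271066 - 32) - 3060179 = -1271098 - 3060179 = -4331277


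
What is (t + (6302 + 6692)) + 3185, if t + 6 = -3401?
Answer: 12772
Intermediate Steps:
t = -3407 (t = -6 - 3401 = -3407)
(t + (6302 + 6692)) + 3185 = (-3407 + (6302 + 6692)) + 3185 = (-3407 + 12994) + 3185 = 9587 + 3185 = 12772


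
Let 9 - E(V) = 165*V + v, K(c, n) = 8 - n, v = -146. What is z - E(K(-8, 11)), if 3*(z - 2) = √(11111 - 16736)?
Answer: -648 + 25*I ≈ -648.0 + 25.0*I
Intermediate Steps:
z = 2 + 25*I (z = 2 + √(11111 - 16736)/3 = 2 + √(-5625)/3 = 2 + (75*I)/3 = 2 + 25*I ≈ 2.0 + 25.0*I)
E(V) = 155 - 165*V (E(V) = 9 - (165*V - 146) = 9 - (-146 + 165*V) = 9 + (146 - 165*V) = 155 - 165*V)
z - E(K(-8, 11)) = (2 + 25*I) - (155 - 165*(8 - 1*11)) = (2 + 25*I) - (155 - 165*(8 - 11)) = (2 + 25*I) - (155 - 165*(-3)) = (2 + 25*I) - (155 + 495) = (2 + 25*I) - 1*650 = (2 + 25*I) - 650 = -648 + 25*I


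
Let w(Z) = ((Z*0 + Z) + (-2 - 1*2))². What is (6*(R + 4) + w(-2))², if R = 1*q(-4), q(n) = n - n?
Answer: 3600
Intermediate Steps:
q(n) = 0
w(Z) = (-4 + Z)² (w(Z) = ((0 + Z) + (-2 - 2))² = (Z - 4)² = (-4 + Z)²)
R = 0 (R = 1*0 = 0)
(6*(R + 4) + w(-2))² = (6*(0 + 4) + (-4 - 2)²)² = (6*4 + (-6)²)² = (24 + 36)² = 60² = 3600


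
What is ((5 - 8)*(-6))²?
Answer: 324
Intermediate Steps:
((5 - 8)*(-6))² = (-3*(-6))² = 18² = 324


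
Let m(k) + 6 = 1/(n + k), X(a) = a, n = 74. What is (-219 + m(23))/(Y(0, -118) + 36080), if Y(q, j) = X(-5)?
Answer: -21824/3499275 ≈ -0.0062367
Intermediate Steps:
m(k) = -6 + 1/(74 + k)
Y(q, j) = -5
(-219 + m(23))/(Y(0, -118) + 36080) = (-219 + (-443 - 6*23)/(74 + 23))/(-5 + 36080) = (-219 + (-443 - 138)/97)/36075 = (-219 + (1/97)*(-581))*(1/36075) = (-219 - 581/97)*(1/36075) = -21824/97*1/36075 = -21824/3499275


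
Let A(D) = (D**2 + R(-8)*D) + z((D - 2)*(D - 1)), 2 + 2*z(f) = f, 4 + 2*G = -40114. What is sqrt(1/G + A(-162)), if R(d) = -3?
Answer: 2*sqrt(4033190937659)/20059 ≈ 200.24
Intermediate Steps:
G = -20059 (G = -2 + (1/2)*(-40114) = -2 - 20057 = -20059)
z(f) = -1 + f/2
A(D) = -1 + D**2 - 3*D + (-1 + D)*(-2 + D)/2 (A(D) = (D**2 - 3*D) + (-1 + ((D - 2)*(D - 1))/2) = (D**2 - 3*D) + (-1 + ((-2 + D)*(-1 + D))/2) = (D**2 - 3*D) + (-1 + ((-1 + D)*(-2 + D))/2) = (D**2 - 3*D) + (-1 + (-1 + D)*(-2 + D)/2) = -1 + D**2 - 3*D + (-1 + D)*(-2 + D)/2)
sqrt(1/G + A(-162)) = sqrt(1/(-20059) + (3/2)*(-162)*(-3 - 162)) = sqrt(-1/20059 + (3/2)*(-162)*(-165)) = sqrt(-1/20059 + 40095) = sqrt(804265604/20059) = 2*sqrt(4033190937659)/20059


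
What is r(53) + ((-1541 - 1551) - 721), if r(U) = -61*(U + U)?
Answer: -10279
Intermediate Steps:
r(U) = -122*U
r(53) + ((-1541 - 1551) - 721) = -122*53 + ((-1541 - 1551) - 721) = -6466 + (-3092 - 721) = -6466 - 3813 = -10279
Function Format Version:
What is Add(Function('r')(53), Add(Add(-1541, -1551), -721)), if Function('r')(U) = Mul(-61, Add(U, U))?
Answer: -10279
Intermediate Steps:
Function('r')(U) = Mul(-122, U) (Function('r')(U) = Mul(-61, Mul(2, U)) = Mul(-122, U))
Add(Function('r')(53), Add(Add(-1541, -1551), -721)) = Add(Mul(-122, 53), Add(Add(-1541, -1551), -721)) = Add(-6466, Add(-3092, -721)) = Add(-6466, -3813) = -10279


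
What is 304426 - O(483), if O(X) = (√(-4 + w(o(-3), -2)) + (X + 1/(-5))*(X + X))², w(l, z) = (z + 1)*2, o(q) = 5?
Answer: -5437861930976/25 - 4663848*I*√6/5 ≈ -2.1751e+11 - 2.2848e+6*I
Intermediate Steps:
w(l, z) = 2 + 2*z (w(l, z) = (1 + z)*2 = 2 + 2*z)
O(X) = (I*√6 + 2*X*(-⅕ + X))² (O(X) = (√(-4 + (2 + 2*(-2))) + (X + 1/(-5))*(X + X))² = (√(-4 + (2 - 4)) + (X - ⅕)*(2*X))² = (√(-4 - 2) + (-⅕ + X)*(2*X))² = (√(-6) + 2*X*(-⅕ + X))² = (I*√6 + 2*X*(-⅕ + X))²)
304426 - O(483) = 304426 - (-2*483 + 10*483² + 5*I*√6)²/25 = 304426 - (-966 + 10*233289 + 5*I*√6)²/25 = 304426 - (-966 + 2332890 + 5*I*√6)²/25 = 304426 - (2331924 + 5*I*√6)²/25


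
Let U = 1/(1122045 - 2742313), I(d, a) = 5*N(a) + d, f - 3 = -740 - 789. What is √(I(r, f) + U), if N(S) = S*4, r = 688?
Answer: I*√19579251666628459/810134 ≈ 172.72*I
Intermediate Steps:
N(S) = 4*S
f = -1526 (f = 3 + (-740 - 789) = 3 - 1529 = -1526)
I(d, a) = d + 20*a (I(d, a) = 5*(4*a) + d = 20*a + d = d + 20*a)
U = -1/1620268 (U = 1/(-1620268) = -1/1620268 ≈ -6.1718e-7)
√(I(r, f) + U) = √((688 + 20*(-1526)) - 1/1620268) = √((688 - 30520) - 1/1620268) = √(-29832 - 1/1620268) = √(-48335834977/1620268) = I*√19579251666628459/810134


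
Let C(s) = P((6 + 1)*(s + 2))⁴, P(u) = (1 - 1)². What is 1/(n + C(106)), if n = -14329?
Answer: -1/14329 ≈ -6.9789e-5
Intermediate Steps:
P(u) = 0 (P(u) = 0² = 0)
C(s) = 0 (C(s) = 0⁴ = 0)
1/(n + C(106)) = 1/(-14329 + 0) = 1/(-14329) = -1/14329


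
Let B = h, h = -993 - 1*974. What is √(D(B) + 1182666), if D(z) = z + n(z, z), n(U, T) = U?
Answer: 2*√294683 ≈ 1085.7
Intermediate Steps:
h = -1967 (h = -993 - 974 = -1967)
B = -1967
D(z) = 2*z (D(z) = z + z = 2*z)
√(D(B) + 1182666) = √(2*(-1967) + 1182666) = √(-3934 + 1182666) = √1178732 = 2*√294683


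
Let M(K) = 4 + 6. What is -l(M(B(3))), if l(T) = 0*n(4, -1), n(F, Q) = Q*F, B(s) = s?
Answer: 0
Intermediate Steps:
M(K) = 10
n(F, Q) = F*Q
l(T) = 0 (l(T) = 0*(4*(-1)) = 0*(-4) = 0)
-l(M(B(3))) = -1*0 = 0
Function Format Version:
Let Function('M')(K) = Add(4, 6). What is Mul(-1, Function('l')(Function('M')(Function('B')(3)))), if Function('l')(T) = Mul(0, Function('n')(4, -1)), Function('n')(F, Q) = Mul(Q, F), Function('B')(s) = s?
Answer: 0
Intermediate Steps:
Function('M')(K) = 10
Function('n')(F, Q) = Mul(F, Q)
Function('l')(T) = 0 (Function('l')(T) = Mul(0, Mul(4, -1)) = Mul(0, -4) = 0)
Mul(-1, Function('l')(Function('M')(Function('B')(3)))) = Mul(-1, 0) = 0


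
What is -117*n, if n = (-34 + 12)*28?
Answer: 72072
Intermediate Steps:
n = -616 (n = -22*28 = -616)
-117*n = -117*(-616) = 72072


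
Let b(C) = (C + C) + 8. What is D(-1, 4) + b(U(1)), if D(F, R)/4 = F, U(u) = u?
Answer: 6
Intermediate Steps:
D(F, R) = 4*F
b(C) = 8 + 2*C (b(C) = 2*C + 8 = 8 + 2*C)
D(-1, 4) + b(U(1)) = 4*(-1) + (8 + 2*1) = -4 + (8 + 2) = -4 + 10 = 6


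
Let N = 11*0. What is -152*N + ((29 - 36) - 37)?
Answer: -44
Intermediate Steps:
N = 0
-152*N + ((29 - 36) - 37) = -152*0 + ((29 - 36) - 37) = 0 + (-7 - 37) = 0 - 44 = -44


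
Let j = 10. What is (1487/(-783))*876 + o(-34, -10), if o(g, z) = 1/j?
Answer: -4341779/2610 ≈ -1663.5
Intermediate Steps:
o(g, z) = ⅒ (o(g, z) = 1/10 = ⅒)
(1487/(-783))*876 + o(-34, -10) = (1487/(-783))*876 + ⅒ = (1487*(-1/783))*876 + ⅒ = -1487/783*876 + ⅒ = -434204/261 + ⅒ = -4341779/2610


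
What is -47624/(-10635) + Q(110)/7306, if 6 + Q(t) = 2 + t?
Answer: 174534127/38849655 ≈ 4.4926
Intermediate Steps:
Q(t) = -4 + t (Q(t) = -6 + (2 + t) = -4 + t)
-47624/(-10635) + Q(110)/7306 = -47624/(-10635) + (-4 + 110)/7306 = -47624*(-1/10635) + 106*(1/7306) = 47624/10635 + 53/3653 = 174534127/38849655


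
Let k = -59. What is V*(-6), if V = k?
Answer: 354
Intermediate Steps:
V = -59
V*(-6) = -59*(-6) = 354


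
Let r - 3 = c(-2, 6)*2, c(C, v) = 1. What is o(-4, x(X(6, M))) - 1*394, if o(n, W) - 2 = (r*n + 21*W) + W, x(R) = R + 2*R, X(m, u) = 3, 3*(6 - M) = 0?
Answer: -214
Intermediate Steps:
M = 6 (M = 6 - ⅓*0 = 6 + 0 = 6)
r = 5 (r = 3 + 1*2 = 3 + 2 = 5)
x(R) = 3*R
o(n, W) = 2 + 5*n + 22*W (o(n, W) = 2 + ((5*n + 21*W) + W) = 2 + (5*n + 22*W) = 2 + 5*n + 22*W)
o(-4, x(X(6, M))) - 1*394 = (2 + 5*(-4) + 22*(3*3)) - 1*394 = (2 - 20 + 22*9) - 394 = (2 - 20 + 198) - 394 = 180 - 394 = -214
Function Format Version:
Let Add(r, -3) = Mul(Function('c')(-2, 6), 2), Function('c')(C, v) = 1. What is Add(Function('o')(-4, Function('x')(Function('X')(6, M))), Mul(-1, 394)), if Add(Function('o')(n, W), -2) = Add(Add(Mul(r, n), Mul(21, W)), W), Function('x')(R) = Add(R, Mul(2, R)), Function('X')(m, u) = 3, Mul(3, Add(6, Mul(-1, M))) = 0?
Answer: -214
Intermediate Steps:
M = 6 (M = Add(6, Mul(Rational(-1, 3), 0)) = Add(6, 0) = 6)
r = 5 (r = Add(3, Mul(1, 2)) = Add(3, 2) = 5)
Function('x')(R) = Mul(3, R)
Function('o')(n, W) = Add(2, Mul(5, n), Mul(22, W)) (Function('o')(n, W) = Add(2, Add(Add(Mul(5, n), Mul(21, W)), W)) = Add(2, Add(Mul(5, n), Mul(22, W))) = Add(2, Mul(5, n), Mul(22, W)))
Add(Function('o')(-4, Function('x')(Function('X')(6, M))), Mul(-1, 394)) = Add(Add(2, Mul(5, -4), Mul(22, Mul(3, 3))), Mul(-1, 394)) = Add(Add(2, -20, Mul(22, 9)), -394) = Add(Add(2, -20, 198), -394) = Add(180, -394) = -214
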